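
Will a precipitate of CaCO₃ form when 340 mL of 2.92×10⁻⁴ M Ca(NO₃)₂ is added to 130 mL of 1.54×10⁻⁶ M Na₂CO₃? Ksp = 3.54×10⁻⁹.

The combined volume is 470 mL.
[Ca²⁺] = (2.92×10⁻⁴)(340)/470 = 2.11×10⁻⁴ M
[CO₃²⁻] = (1.54×10⁻⁶)(130)/470 = 4.26×10⁻⁷ M
Q = [Ca²⁺][CO₃²⁻] = 9.00×10⁻¹¹
Since Q (9.00×10⁻¹¹) is less than Ksp (3.54×10⁻⁹), no CaCO₃ precipitates.

No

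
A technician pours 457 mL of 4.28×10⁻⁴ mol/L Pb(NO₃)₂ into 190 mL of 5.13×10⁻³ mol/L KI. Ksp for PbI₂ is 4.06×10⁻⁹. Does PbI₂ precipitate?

No

Total volume after mixing = 457 + 190 = 647 mL.
[Pb²⁺] = (4.28×10⁻⁴)(457)/647 = 3.02×10⁻⁴ mol/L
[I⁻] = (5.13×10⁻³)(190)/647 = 1.51×10⁻³ mol/L
Q = [Pb²⁺][I⁻]^2 = 6.86×10⁻¹⁰
Since Q (6.86×10⁻¹⁰) is less than Ksp (4.06×10⁻⁹), no PbI₂ precipitates.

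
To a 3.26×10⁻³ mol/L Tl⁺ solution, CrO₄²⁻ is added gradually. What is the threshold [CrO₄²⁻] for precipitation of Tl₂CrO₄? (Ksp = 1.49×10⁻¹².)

A salt starts to precipitate once the ion product Q reaches its Ksp.
Tl₂CrO₄(s) ⇌ 2 Tl⁺(aq) + CrO₄²⁻(aq)
Ksp = [Tl⁺]^2[CrO₄²⁻] = [CrO₄²⁻](3.26×10⁻³)^2
[CrO₄²⁻] = 1.49×10⁻¹² / (3.26×10⁻³)^2 = 1.40×10⁻⁷
[CrO₄²⁻] = 1.40×10⁻⁷ mol/L

1.40×10⁻⁷ M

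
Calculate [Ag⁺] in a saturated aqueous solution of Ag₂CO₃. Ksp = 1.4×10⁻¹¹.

3.0×10⁻⁴ M

Ag₂CO₃(s) ⇌ 2 Ag⁺(aq) + CO₃²⁻(aq)
For each mole of Ag₂CO₃ that dissolves per liter, [Ag⁺] = 2s and [CO₃²⁻] = s; let s denote this solubility.
Ksp = [Ag⁺]^2[CO₃²⁻] = (2s)^2 · s = 4s^3 = 1.4×10⁻¹¹
s = 1.5×10⁻⁴ mol/L
[Ag⁺] = 2s = 3.0×10⁻⁴ mol/L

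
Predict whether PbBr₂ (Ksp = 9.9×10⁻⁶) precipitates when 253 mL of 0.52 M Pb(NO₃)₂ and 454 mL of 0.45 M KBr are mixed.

The combined volume is 707 mL.
[Pb²⁺] = (0.52)(253)/707 = 0.19 M
[Br⁻] = (0.45)(454)/707 = 0.29 M
Q = [Pb²⁺][Br⁻]^2 = 1.6×10⁻²
Because Q > Ksp (1.6×10⁻² vs 9.9×10⁻⁶), a precipitate of PbBr₂ forms.

Yes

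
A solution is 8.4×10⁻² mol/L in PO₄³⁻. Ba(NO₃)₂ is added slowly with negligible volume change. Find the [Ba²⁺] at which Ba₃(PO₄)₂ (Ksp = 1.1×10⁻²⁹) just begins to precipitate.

1.2×10⁻⁹ M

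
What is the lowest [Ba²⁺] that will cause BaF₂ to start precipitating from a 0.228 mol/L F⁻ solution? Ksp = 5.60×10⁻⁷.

The threshold for precipitation is Q = Ksp.
BaF₂(s) ⇌ Ba²⁺(aq) + 2 F⁻(aq)
Ksp = [Ba²⁺][F⁻]^2 = [Ba²⁺](0.228)^2
[Ba²⁺] = 5.60×10⁻⁷ / (0.228)^2 = 1.08×10⁻⁵
[Ba²⁺] = 1.08×10⁻⁵ mol/L

1.08×10⁻⁵ M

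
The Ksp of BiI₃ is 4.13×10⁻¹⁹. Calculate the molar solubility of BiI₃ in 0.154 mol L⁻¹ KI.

BiI₃(s) ⇌ Bi³⁺(aq) + 3 I⁻(aq)
Let s be the solubility of BiI₃ here. The common ion gives [I⁻] ≈ 0.154 mol L⁻¹, and [Bi³⁺] = s.
Ksp = [Bi³⁺][I⁻]^3 = s(0.154)^3
s = 4.13×10⁻¹⁹ / (0.154)^3 = 1.13×10⁻¹⁶
s = 1.13×10⁻¹⁶ mol L⁻¹

1.13×10⁻¹⁶ M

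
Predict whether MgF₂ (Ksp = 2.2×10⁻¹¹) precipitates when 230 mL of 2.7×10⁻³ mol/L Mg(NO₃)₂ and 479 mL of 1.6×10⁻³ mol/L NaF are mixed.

Yes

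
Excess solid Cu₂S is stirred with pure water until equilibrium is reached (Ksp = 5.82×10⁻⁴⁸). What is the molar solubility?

Cu₂S(s) ⇌ 2 Cu⁺(aq) + S²⁻(aq)
With molar solubility s: [Cu⁺] = 2s, [S²⁻] = s.
Ksp = [Cu⁺]^2[S²⁻] = (2s)^2 · s = 4s^3
4s^3 = 5.82×10⁻⁴⁸  ⇒  s^3 = 1.46×10⁻⁴⁸
Taking the 3rd root, s = 1.13×10⁻¹⁶ mol L⁻¹.

1.13×10⁻¹⁶ M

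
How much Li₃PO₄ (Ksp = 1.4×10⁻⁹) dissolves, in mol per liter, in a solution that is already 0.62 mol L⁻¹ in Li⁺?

5.9×10⁻⁹ M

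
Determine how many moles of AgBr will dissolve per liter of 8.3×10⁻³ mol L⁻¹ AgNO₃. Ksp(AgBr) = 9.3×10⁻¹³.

1.1×10⁻¹⁰ M

AgBr(s) ⇌ Ag⁺(aq) + Br⁻(aq)
The solution already contains Ag⁺ at 8.3×10⁻³ mol L⁻¹. Let s be the molar solubility of AgBr.
[Ag⁺] ≈ 8.3×10⁻³ mol L⁻¹ (common ion dominates); [Br⁻] = s.
Ksp = [Ag⁺][Br⁻] = (8.3×10⁻³)s
s = 9.3×10⁻¹³ / (8.3×10⁻³) = 1.1×10⁻¹⁰
s = 1.1×10⁻¹⁰ mol L⁻¹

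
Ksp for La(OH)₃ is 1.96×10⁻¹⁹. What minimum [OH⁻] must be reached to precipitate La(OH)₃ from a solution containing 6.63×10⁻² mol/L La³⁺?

1.44×10⁻⁶ M

Each salt precipitates once Q = Ksp for that salt.
La(OH)₃(s) ⇌ La³⁺(aq) + 3 OH⁻(aq)
Ksp = [La³⁺][OH⁻]^3 = [OH⁻]^3(6.63×10⁻²)
[OH⁻]^3 = 1.96×10⁻¹⁹ / (6.63×10⁻²) = 2.96×10⁻¹⁸
[OH⁻] = 1.44×10⁻⁶ mol/L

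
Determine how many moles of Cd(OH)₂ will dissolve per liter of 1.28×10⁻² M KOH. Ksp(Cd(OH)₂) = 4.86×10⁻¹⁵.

Cd(OH)₂(s) ⇌ Cd²⁺(aq) + 2 OH⁻(aq)
OH⁻ is already present at 1.28×10⁻² M. If s mol/L of Cd(OH)₂ dissolves, [Cd²⁺] = s while [OH⁻] ≈ 1.28×10⁻² M.
Ksp = [Cd²⁺][OH⁻]^2 = s(1.28×10⁻²)^2
s = 4.86×10⁻¹⁵ / (1.28×10⁻²)^2 = 2.97×10⁻¹¹
s = 2.97×10⁻¹¹ M

2.97×10⁻¹¹ M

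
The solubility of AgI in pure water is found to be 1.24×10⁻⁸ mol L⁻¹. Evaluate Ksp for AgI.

AgI(s) ⇌ Ag⁺(aq) + I⁻(aq)
With molar solubility s: [Ag⁺] = s, [I⁻] = s.
Ksp = [Ag⁺][I⁻] = s · s = s^2
Ksp = (1.24×10⁻⁸)^2 = 1.54×10⁻¹⁶

Ksp = 1.54×10⁻¹⁶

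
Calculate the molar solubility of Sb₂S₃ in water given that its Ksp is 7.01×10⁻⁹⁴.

9.17×10⁻²⁰ M

Sb₂S₃(s) ⇌ 2 Sb³⁺(aq) + 3 S²⁻(aq)
If s mol/L of Sb₂S₃ dissolves, [Sb³⁺] = 2s and [S²⁻] = 3s.
Ksp = [Sb³⁺]^2[S²⁻]^3 = (2s)^2 · (3s)^3 = 108s^5
108s^5 = 7.01×10⁻⁹⁴  ⇒  s^5 = 6.49×10⁻⁹⁶
Taking the 5th root, s = 9.17×10⁻²⁰ mol/L.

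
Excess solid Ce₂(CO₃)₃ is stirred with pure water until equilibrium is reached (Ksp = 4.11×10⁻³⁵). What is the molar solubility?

Ce₂(CO₃)₃(s) ⇌ 2 Ce³⁺(aq) + 3 CO₃²⁻(aq)
For each mole of Ce₂(CO₃)₃ that dissolves per liter, [Ce³⁺] = 2s and [CO₃²⁻] = 3s; let s denote this solubility.
Ksp = [Ce³⁺]^2[CO₃²⁻]^3 = (2s)^2 · (3s)^3 = 108s^5
108s^5 = 4.11×10⁻³⁵  ⇒  s^5 = 3.81×10⁻³⁷
Taking the 5th root, s = 5.20×10⁻⁸ mol L⁻¹.

5.20×10⁻⁸ M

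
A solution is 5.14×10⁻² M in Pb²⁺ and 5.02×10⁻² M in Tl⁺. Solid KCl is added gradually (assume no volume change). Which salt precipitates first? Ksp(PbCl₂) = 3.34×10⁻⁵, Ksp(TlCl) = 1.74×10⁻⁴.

TlCl

A salt starts to precipitate once the ion product Q reaches its Ksp.
For PbCl₂: [Cl⁻] = (Ksp/[Pb²⁺])^(1/2) = 2.55×10⁻² M
For TlCl: [Cl⁻] = (Ksp/[Tl⁺]) = 3.47×10⁻³ M
Since TlCl needs less Cl⁻ to reach saturation, it precipitates first.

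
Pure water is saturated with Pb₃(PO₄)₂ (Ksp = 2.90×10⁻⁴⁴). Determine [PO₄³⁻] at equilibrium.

1.54×10⁻⁹ M

Pb₃(PO₄)₂(s) ⇌ 3 Pb²⁺(aq) + 2 PO₄³⁻(aq)
Call the molar solubility s, so that [Pb²⁺] = 3s and [PO₄³⁻] = 2s.
Ksp = [Pb²⁺]^3[PO₄³⁻]^2 = (3s)^3 · (2s)^2 = 108s^5 = 2.90×10⁻⁴⁴
s = 7.69×10⁻¹⁰ mol/L
[PO₄³⁻] = 2s = 1.54×10⁻⁹ mol/L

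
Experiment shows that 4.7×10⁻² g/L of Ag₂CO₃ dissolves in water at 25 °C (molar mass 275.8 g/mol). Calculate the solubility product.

Convert to molarity: s = 4.7×10⁻² / 275.8 = 1.704×10⁻⁴ mol/L
Ag₂CO₃(s) ⇌ 2 Ag⁺(aq) + CO₃²⁻(aq)
With molar solubility s: [Ag⁺] = 2s, [CO₃²⁻] = s.
Ksp = [Ag⁺]^2[CO₃²⁻] = (2s)^2 · s = 4s^3
Ksp = 4 × (1.704×10⁻⁴)^3 = 2.0×10⁻¹¹

Ksp = 2.0×10⁻¹¹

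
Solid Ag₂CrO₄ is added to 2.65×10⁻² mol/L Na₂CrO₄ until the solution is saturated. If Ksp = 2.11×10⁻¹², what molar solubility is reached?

4.46×10⁻⁶ M

Ag₂CrO₄(s) ⇌ 2 Ag⁺(aq) + CrO₄²⁻(aq)
CrO₄²⁻ is already present at 2.65×10⁻² mol/L. If s mol/L of Ag₂CrO₄ dissolves, [Ag⁺] = 2s while [CrO₄²⁻] ≈ 2.65×10⁻² mol/L.
Ksp = [Ag⁺]^2[CrO₄²⁻] = (2s)^2(2.65×10⁻²)
(2s)^2 = 2.11×10⁻¹² / (2.65×10⁻²) = 7.96×10⁻¹¹
s = 4.46×10⁻⁶ mol/L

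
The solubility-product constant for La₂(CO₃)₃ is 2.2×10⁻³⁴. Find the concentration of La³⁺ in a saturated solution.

1.5×10⁻⁷ M

La₂(CO₃)₃(s) ⇌ 2 La³⁺(aq) + 3 CO₃²⁻(aq)
With molar solubility s: [La³⁺] = 2s, [CO₃²⁻] = 3s.
Ksp = [La³⁺]^2[CO₃²⁻]^3 = (2s)^2 · (3s)^3 = 108s^5 = 2.2×10⁻³⁴
s = 7.3×10⁻⁸ M
[La³⁺] = 2s = 1.5×10⁻⁷ M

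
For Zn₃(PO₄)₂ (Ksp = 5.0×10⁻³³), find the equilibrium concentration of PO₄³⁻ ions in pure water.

2.7×10⁻⁷ M

Zn₃(PO₄)₂(s) ⇌ 3 Zn²⁺(aq) + 2 PO₄³⁻(aq)
With molar solubility s: [Zn²⁺] = 3s, [PO₄³⁻] = 2s.
Ksp = [Zn²⁺]^3[PO₄³⁻]^2 = (3s)^3 · (2s)^2 = 108s^5 = 5.0×10⁻³³
s = 1.4×10⁻⁷ M
[PO₄³⁻] = 2s = 2.7×10⁻⁷ M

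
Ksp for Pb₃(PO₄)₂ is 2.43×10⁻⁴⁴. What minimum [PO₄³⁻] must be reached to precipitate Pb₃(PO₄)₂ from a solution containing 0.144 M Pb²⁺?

2.85×10⁻²¹ M

Precipitation of each salt begins when its ion product equals Ksp.
Pb₃(PO₄)₂(s) ⇌ 3 Pb²⁺(aq) + 2 PO₄³⁻(aq)
Ksp = [Pb²⁺]^3[PO₄³⁻]^2 = [PO₄³⁻]^2(0.144)^3
[PO₄³⁻]^2 = 2.43×10⁻⁴⁴ / (0.144)^3 = 8.14×10⁻⁴²
[PO₄³⁻] = 2.85×10⁻²¹ M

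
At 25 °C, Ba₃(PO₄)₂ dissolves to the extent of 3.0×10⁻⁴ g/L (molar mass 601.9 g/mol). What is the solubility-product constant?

s = (3.0×10⁻⁴ g L⁻¹)/(601.9 g mol⁻¹) = 4.984×10⁻⁷ M
Ba₃(PO₄)₂(s) ⇌ 3 Ba²⁺(aq) + 2 PO₄³⁻(aq)
If s mol/L of Ba₃(PO₄)₂ dissolves, [Ba²⁺] = 3s and [PO₄³⁻] = 2s.
Ksp = [Ba²⁺]^3[PO₄³⁻]^2 = (3s)^3 · (2s)^2 = 108s^5
Ksp = 108 × (4.984×10⁻⁷)^5 = 3.3×10⁻³⁰

Ksp = 3.3×10⁻³⁰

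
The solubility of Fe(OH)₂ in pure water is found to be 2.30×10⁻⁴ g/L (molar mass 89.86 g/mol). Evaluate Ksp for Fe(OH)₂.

Ksp = 6.71×10⁻¹⁷

Convert to molarity: s = 2.30×10⁻⁴ / 89.86 = 2.5595×10⁻⁶ mol/L
Fe(OH)₂(s) ⇌ Fe²⁺(aq) + 2 OH⁻(aq)
Let s be the molar solubility. Then [Fe²⁺] = s and [OH⁻] = 2s.
Ksp = [Fe²⁺][OH⁻]^2 = s · (2s)^2 = 4s^3
Ksp = 4 × (2.5595×10⁻⁶)^3 = 6.71×10⁻¹⁷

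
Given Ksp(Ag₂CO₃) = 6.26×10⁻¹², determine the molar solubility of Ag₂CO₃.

1.16×10⁻⁴ M

Ag₂CO₃(s) ⇌ 2 Ag⁺(aq) + CO₃²⁻(aq)
Call the molar solubility s, so that [Ag⁺] = 2s and [CO₃²⁻] = s.
Ksp = [Ag⁺]^2[CO₃²⁻] = (2s)^2 · s = 4s^3
4s^3 = 6.26×10⁻¹²  ⇒  s^3 = 1.57×10⁻¹²
s = (1.57×10⁻¹²)^(1/3) = 1.16×10⁻⁴ mol/L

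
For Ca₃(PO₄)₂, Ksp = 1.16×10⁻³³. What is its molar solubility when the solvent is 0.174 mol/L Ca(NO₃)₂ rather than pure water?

2.35×10⁻¹⁶ M

Ca₃(PO₄)₂(s) ⇌ 3 Ca²⁺(aq) + 2 PO₄³⁻(aq)
Ca²⁺ is already present at 0.174 mol/L. If s mol/L of Ca₃(PO₄)₂ dissolves, [PO₄³⁻] = 2s while [Ca²⁺] ≈ 0.174 mol/L.
Ksp = [Ca²⁺]^3[PO₄³⁻]^2 = (0.174)^3(2s)^2
(2s)^2 = 1.16×10⁻³³ / (0.174)^3 = 2.20×10⁻³¹
s = 2.35×10⁻¹⁶ mol/L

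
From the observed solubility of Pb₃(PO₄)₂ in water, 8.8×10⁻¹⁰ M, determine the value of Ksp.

Pb₃(PO₄)₂(s) ⇌ 3 Pb²⁺(aq) + 2 PO₄³⁻(aq)
Call the molar solubility s, so that [Pb²⁺] = 3s and [PO₄³⁻] = 2s.
Ksp = [Pb²⁺]^3[PO₄³⁻]^2 = (3s)^3 · (2s)^2 = 108s^5
Ksp = 108 × (8.8×10⁻¹⁰)^5 = 5.7×10⁻⁴⁴

Ksp = 5.7×10⁻⁴⁴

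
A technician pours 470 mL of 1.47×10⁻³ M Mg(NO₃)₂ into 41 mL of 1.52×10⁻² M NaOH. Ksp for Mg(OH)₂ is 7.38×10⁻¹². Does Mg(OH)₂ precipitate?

After mixing, V = 470 mL + 41 mL = 511 mL.
[Mg²⁺] = (1.47×10⁻³)(470)/511 = 1.35×10⁻³ M
[OH⁻] = (1.52×10⁻²)(41)/511 = 1.22×10⁻³ M
Q = [Mg²⁺][OH⁻]^2 = 2.01×10⁻⁹
Since Q (2.01×10⁻⁹) exceeds Ksp (7.38×10⁻¹²), Mg(OH)₂ will precipitate.

Yes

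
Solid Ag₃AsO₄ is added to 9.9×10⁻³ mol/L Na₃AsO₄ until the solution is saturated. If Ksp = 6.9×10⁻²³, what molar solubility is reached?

6.4×10⁻⁸ M

Ag₃AsO₄(s) ⇌ 3 Ag⁺(aq) + AsO₄³⁻(aq)
With AsO₄³⁻ already at 9.9×10⁻³ mol/L and s small, take [AsO₄³⁻] ≈ 9.9×10⁻³ mol/L and [Ag⁺] = 3s.
Ksp = [Ag⁺]^3[AsO₄³⁻] = (3s)^3(9.9×10⁻³)
(3s)^3 = 6.9×10⁻²³ / (9.9×10⁻³) = 7.0×10⁻²¹
s = 6.4×10⁻⁸ mol/L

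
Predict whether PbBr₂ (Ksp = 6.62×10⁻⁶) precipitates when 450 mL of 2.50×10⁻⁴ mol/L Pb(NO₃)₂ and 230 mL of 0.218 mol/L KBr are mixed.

No

The combined volume is 680 mL.
[Pb²⁺] = (2.50×10⁻⁴)(450)/680 = 1.65×10⁻⁴ mol/L
[Br⁻] = (0.218)(230)/680 = 7.37×10⁻² mol/L
Q = [Pb²⁺][Br⁻]^2 = 8.99×10⁻⁷
Q < Ksp (8.99×10⁻⁷ vs 6.62×10⁻⁶); the solution remains unsaturated and no precipitate forms.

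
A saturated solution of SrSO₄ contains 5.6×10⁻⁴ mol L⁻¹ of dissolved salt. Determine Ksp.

Ksp = 3.1×10⁻⁷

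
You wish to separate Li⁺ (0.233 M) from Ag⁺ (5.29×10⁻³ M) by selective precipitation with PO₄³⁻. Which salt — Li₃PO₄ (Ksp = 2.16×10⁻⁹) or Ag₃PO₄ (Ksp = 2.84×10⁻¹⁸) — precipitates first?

Ag₃PO₄

Precipitation begins when Q = Ksp.
For Li₃PO₄: [PO₄³⁻] = (Ksp/[Li⁺]^3) = 1.71×10⁻⁷ M
For Ag₃PO₄: [PO₄³⁻] = (Ksp/[Ag⁺]^3) = 1.92×10⁻¹¹ M
Since Ag₃PO₄ needs less PO₄³⁻ to reach saturation, it precipitates first.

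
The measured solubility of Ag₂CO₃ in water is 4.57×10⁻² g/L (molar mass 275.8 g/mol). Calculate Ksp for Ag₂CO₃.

Ksp = 1.82×10⁻¹¹

Molar solubility s = (4.57×10⁻² g/L) / (275.8 g/mol) = 1.6570×10⁻⁴ mol/L
Ag₂CO₃(s) ⇌ 2 Ag⁺(aq) + CO₃²⁻(aq)
If s mol/L of Ag₂CO₃ dissolves, [Ag⁺] = 2s and [CO₃²⁻] = s.
Ksp = [Ag⁺]^2[CO₃²⁻] = (2s)^2 · s = 4s^3
Ksp = 4 × (1.6570×10⁻⁴)^3 = 1.82×10⁻¹¹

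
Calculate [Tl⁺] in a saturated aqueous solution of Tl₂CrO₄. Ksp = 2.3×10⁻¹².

1.7×10⁻⁴ M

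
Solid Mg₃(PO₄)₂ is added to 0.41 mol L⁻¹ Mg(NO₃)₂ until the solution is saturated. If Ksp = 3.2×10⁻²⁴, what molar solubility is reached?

3.4×10⁻¹² M

Mg₃(PO₄)₂(s) ⇌ 3 Mg²⁺(aq) + 2 PO₄³⁻(aq)
The solution already contains Mg²⁺ at 0.41 mol L⁻¹. Let s be the molar solubility of Mg₃(PO₄)₂.
[Mg²⁺] ≈ 0.41 mol L⁻¹ (common ion dominates); [PO₄³⁻] = 2s.
Ksp = [Mg²⁺]^3[PO₄³⁻]^2 = (0.41)^3(2s)^2
(2s)^2 = 3.2×10⁻²⁴ / (0.41)^3 = 4.6×10⁻²³
s = 3.4×10⁻¹² mol L⁻¹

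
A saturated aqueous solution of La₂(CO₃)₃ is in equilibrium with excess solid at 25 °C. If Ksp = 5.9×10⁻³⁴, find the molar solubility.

8.9×10⁻⁸ M

La₂(CO₃)₃(s) ⇌ 2 La³⁺(aq) + 3 CO₃²⁻(aq)
With molar solubility s: [La³⁺] = 2s, [CO₃²⁻] = 3s.
Ksp = [La³⁺]^2[CO₃²⁻]^3 = (2s)^2 · (3s)^3 = 108s^5
108s^5 = 5.9×10⁻³⁴  ⇒  s^5 = 5.5×10⁻³⁶
s = 8.9×10⁻⁸ mol/L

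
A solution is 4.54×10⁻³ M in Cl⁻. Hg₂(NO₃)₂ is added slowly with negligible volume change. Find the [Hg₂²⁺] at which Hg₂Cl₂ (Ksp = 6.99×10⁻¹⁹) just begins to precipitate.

3.39×10⁻¹⁴ M

Each salt precipitates once Q = Ksp for that salt.
Hg₂Cl₂(s) ⇌ Hg₂²⁺(aq) + 2 Cl⁻(aq)
Ksp = [Hg₂²⁺][Cl⁻]^2 = [Hg₂²⁺](4.54×10⁻³)^2
[Hg₂²⁺] = 6.99×10⁻¹⁹ / (4.54×10⁻³)^2 = 3.39×10⁻¹⁴
[Hg₂²⁺] = 3.39×10⁻¹⁴ M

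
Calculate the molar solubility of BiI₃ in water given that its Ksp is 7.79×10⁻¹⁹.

1.30×10⁻⁵ M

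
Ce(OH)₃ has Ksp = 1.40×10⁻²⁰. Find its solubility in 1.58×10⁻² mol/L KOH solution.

3.55×10⁻¹⁵ M

Ce(OH)₃(s) ⇌ Ce³⁺(aq) + 3 OH⁻(aq)
OH⁻ is already present at 1.58×10⁻² mol/L. If s mol/L of Ce(OH)₃ dissolves, [Ce³⁺] = s while [OH⁻] ≈ 1.58×10⁻² mol/L.
Ksp = [Ce³⁺][OH⁻]^3 = s(1.58×10⁻²)^3
s = 1.40×10⁻²⁰ / (1.58×10⁻²)^3 = 3.55×10⁻¹⁵
s = 3.55×10⁻¹⁵ mol/L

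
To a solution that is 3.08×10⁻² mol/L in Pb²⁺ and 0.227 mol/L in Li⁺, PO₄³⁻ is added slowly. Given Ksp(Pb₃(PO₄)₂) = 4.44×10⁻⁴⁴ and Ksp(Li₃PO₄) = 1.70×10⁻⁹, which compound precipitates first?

Pb₃(PO₄)₂

Each salt precipitates once Q = Ksp for that salt.
For Pb₃(PO₄)₂: [PO₄³⁻] = (Ksp/[Pb²⁺]^3)^(1/2) = 3.90×10⁻²⁰ mol/L
For Li₃PO₄: [PO₄³⁻] = (Ksp/[Li⁺]^3) = 1.45×10⁻⁷ mol/L
Since Pb₃(PO₄)₂ needs less PO₄³⁻ to reach saturation, it precipitates first.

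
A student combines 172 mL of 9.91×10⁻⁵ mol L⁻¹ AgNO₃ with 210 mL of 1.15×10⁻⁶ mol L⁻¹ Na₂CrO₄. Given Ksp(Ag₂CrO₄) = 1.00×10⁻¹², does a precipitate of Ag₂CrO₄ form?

No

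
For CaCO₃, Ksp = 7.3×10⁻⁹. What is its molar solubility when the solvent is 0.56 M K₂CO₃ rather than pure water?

1.3×10⁻⁸ M

CaCO₃(s) ⇌ Ca²⁺(aq) + CO₃²⁻(aq)
The solution already contains CO₃²⁻ at 0.56 M. Let s be the molar solubility of CaCO₃.
[CO₃²⁻] ≈ 0.56 M (common ion dominates); [Ca²⁺] = s.
Ksp = [Ca²⁺][CO₃²⁻] = s(0.56)
s = 7.3×10⁻⁹ / (0.56) = 1.3×10⁻⁸
s = 1.3×10⁻⁸ M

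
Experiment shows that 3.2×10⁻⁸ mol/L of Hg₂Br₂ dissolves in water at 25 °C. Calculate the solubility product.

Hg₂Br₂(s) ⇌ Hg₂²⁺(aq) + 2 Br⁻(aq)
If s mol/L of Hg₂Br₂ dissolves, [Hg₂²⁺] = s and [Br⁻] = 2s.
Ksp = [Hg₂²⁺][Br⁻]^2 = s · (2s)^2 = 4s^3
Ksp = 4 × (3.2×10⁻⁸)^3 = 1.3×10⁻²²

Ksp = 1.3×10⁻²²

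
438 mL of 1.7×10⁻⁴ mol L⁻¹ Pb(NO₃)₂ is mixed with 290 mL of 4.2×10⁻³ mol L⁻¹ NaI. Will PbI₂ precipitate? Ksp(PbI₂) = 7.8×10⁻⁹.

No

The combined volume is 728 mL.
[Pb²⁺] = (1.7×10⁻⁴)(438)/728 = 1.0×10⁻⁴ mol L⁻¹
[I⁻] = (4.2×10⁻³)(290)/728 = 1.7×10⁻³ mol L⁻¹
Q = [Pb²⁺][I⁻]^2 = 2.9×10⁻¹⁰
Q = 2.9×10⁻¹⁰ < Ksp = 7.8×10⁻⁹, so the solution is unsaturated and no precipitate forms.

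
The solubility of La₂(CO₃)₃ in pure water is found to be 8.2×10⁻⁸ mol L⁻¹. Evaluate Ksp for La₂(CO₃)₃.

La₂(CO₃)₃(s) ⇌ 2 La³⁺(aq) + 3 CO₃²⁻(aq)
If s mol/L of La₂(CO₃)₃ dissolves, [La³⁺] = 2s and [CO₃²⁻] = 3s.
Ksp = [La³⁺]^2[CO₃²⁻]^3 = (2s)^2 · (3s)^3 = 108s^5
Ksp = 108 × (8.2×10⁻⁸)^5 = 4.0×10⁻³⁴

Ksp = 4.0×10⁻³⁴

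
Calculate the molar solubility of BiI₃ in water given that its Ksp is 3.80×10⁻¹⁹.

BiI₃(s) ⇌ Bi³⁺(aq) + 3 I⁻(aq)
With molar solubility s: [Bi³⁺] = s, [I⁻] = 3s.
Ksp = [Bi³⁺][I⁻]^3 = s · (3s)^3 = 27s^4
27s^4 = 3.80×10⁻¹⁹  ⇒  s^4 = 1.41×10⁻²⁰
s = 1.09×10⁻⁵ mol/L

1.09×10⁻⁵ M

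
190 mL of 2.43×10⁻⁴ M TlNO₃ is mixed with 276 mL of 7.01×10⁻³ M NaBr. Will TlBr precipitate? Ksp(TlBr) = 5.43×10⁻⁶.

After mixing, V = 190 mL + 276 mL = 466 mL.
[Tl⁺] = (2.43×10⁻⁴)(190)/466 = 9.91×10⁻⁵ M
[Br⁻] = (7.01×10⁻³)(276)/466 = 4.15×10⁻³ M
Q = [Tl⁺][Br⁻] = 4.11×10⁻⁷
Q = 4.11×10⁻⁷ < Ksp = 5.43×10⁻⁶, so the solution is unsaturated and no precipitate forms.

No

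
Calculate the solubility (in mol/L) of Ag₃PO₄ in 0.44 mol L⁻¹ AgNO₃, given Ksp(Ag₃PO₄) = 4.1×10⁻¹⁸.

4.8×10⁻¹⁷ M

Ag₃PO₄(s) ⇌ 3 Ag⁺(aq) + PO₄³⁻(aq)
Let s be the solubility of Ag₃PO₄ here. The common ion gives [Ag⁺] ≈ 0.44 mol L⁻¹, and [PO₄³⁻] = s.
Ksp = [Ag⁺]^3[PO₄³⁻] = (0.44)^3s
s = 4.1×10⁻¹⁸ / (0.44)^3 = 4.8×10⁻¹⁷
s = 4.8×10⁻¹⁷ mol L⁻¹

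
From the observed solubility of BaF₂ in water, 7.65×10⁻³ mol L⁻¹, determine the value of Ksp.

Ksp = 1.79×10⁻⁶

BaF₂(s) ⇌ Ba²⁺(aq) + 2 F⁻(aq)
If s mol/L of BaF₂ dissolves, [Ba²⁺] = s and [F⁻] = 2s.
Ksp = [Ba²⁺][F⁻]^2 = s · (2s)^2 = 4s^3
Ksp = 4 × (7.65×10⁻³)^3 = 1.79×10⁻⁶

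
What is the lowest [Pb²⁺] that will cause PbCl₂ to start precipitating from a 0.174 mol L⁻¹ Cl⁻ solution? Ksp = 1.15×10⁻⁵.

A salt starts to precipitate once the ion product Q reaches its Ksp.
PbCl₂(s) ⇌ Pb²⁺(aq) + 2 Cl⁻(aq)
Ksp = [Pb²⁺][Cl⁻]^2 = [Pb²⁺](0.174)^2
[Pb²⁺] = 1.15×10⁻⁵ / (0.174)^2 = 3.80×10⁻⁴
[Pb²⁺] = 3.80×10⁻⁴ mol L⁻¹

3.80×10⁻⁴ M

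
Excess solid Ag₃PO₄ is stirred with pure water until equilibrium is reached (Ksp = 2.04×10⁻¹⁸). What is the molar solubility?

Ag₃PO₄(s) ⇌ 3 Ag⁺(aq) + PO₄³⁻(aq)
Let s be the molar solubility. Then [Ag⁺] = 3s and [PO₄³⁻] = s.
Ksp = [Ag⁺]^3[PO₄³⁻] = (3s)^3 · s = 27s^4
27s^4 = 2.04×10⁻¹⁸  ⇒  s^4 = 7.56×10⁻²⁰
s = 1.66×10⁻⁵ mol/L

1.66×10⁻⁵ M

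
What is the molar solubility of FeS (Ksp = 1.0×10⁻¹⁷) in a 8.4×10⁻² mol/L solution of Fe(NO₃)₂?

1.2×10⁻¹⁶ M

FeS(s) ⇌ Fe²⁺(aq) + S²⁻(aq)
Let s be the solubility of FeS here. The common ion gives [Fe²⁺] ≈ 8.4×10⁻² mol/L, and [S²⁻] = s.
Ksp = [Fe²⁺][S²⁻] = (8.4×10⁻²)s
s = 1.0×10⁻¹⁷ / (8.4×10⁻²) = 1.2×10⁻¹⁶
s = 1.2×10⁻¹⁶ mol/L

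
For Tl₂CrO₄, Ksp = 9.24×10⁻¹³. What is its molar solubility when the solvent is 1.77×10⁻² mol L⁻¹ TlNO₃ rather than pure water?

2.95×10⁻⁹ M

Tl₂CrO₄(s) ⇌ 2 Tl⁺(aq) + CrO₄²⁻(aq)
Tl⁺ is already present at 1.77×10⁻² mol L⁻¹. If s mol/L of Tl₂CrO₄ dissolves, [CrO₄²⁻] = s while [Tl⁺] ≈ 1.77×10⁻² mol L⁻¹.
Ksp = [Tl⁺]^2[CrO₄²⁻] = (1.77×10⁻²)^2s
s = 9.24×10⁻¹³ / (1.77×10⁻²)^2 = 2.95×10⁻⁹
s = 2.95×10⁻⁹ mol L⁻¹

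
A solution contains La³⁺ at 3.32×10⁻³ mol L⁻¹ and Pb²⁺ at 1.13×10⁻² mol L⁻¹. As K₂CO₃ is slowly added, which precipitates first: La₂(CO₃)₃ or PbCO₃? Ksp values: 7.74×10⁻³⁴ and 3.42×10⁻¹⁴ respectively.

PbCO₃

Precipitation begins when Q = Ksp.
For La₂(CO₃)₃: [CO₃²⁻] = (Ksp/[La³⁺]^2)^(1/3) = 4.13×10⁻¹⁰ mol L⁻¹
For PbCO₃: [CO₃²⁻] = (Ksp/[Pb²⁺]) = 3.03×10⁻¹² mol L⁻¹
The smaller threshold [CO₃²⁻] is reached first, so PbCO₃ precipitates first.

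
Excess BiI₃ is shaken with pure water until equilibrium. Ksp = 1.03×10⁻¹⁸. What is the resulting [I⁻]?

BiI₃(s) ⇌ Bi³⁺(aq) + 3 I⁻(aq)
For each mole of BiI₃ that dissolves per liter, [Bi³⁺] = s and [I⁻] = 3s; let s denote this solubility.
Ksp = [Bi³⁺][I⁻]^3 = s · (3s)^3 = 27s^4 = 1.03×10⁻¹⁸
s = 1.40×10⁻⁵ M
[I⁻] = 3s = 4.19×10⁻⁵ M

4.19×10⁻⁵ M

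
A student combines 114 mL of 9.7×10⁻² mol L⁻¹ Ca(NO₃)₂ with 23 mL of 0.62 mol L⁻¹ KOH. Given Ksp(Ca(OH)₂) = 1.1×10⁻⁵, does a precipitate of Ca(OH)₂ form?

Yes

The combined volume is 137 mL.
[Ca²⁺] = (9.7×10⁻²)(114)/137 = 8.1×10⁻² mol L⁻¹
[OH⁻] = (0.62)(23)/137 = 0.10 mol L⁻¹
Q = [Ca²⁺][OH⁻]^2 = 8.7×10⁻⁴
Since Q (8.7×10⁻⁴) exceeds Ksp (1.1×10⁻⁵), Ca(OH)₂ will precipitate.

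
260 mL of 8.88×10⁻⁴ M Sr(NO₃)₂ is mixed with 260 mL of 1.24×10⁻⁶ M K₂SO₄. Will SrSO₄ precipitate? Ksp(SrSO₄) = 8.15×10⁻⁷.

No

The combined volume is 520 mL.
[Sr²⁺] = (8.88×10⁻⁴)(260)/520 = 4.44×10⁻⁴ M
[SO₄²⁻] = (1.24×10⁻⁶)(260)/520 = 6.20×10⁻⁷ M
Q = [Sr²⁺][SO₄²⁻] = 2.75×10⁻¹⁰
Q = 2.75×10⁻¹⁰ < Ksp = 8.15×10⁻⁷, so the solution is unsaturated and no precipitate forms.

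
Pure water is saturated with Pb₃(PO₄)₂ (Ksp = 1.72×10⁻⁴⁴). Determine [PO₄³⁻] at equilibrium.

1.39×10⁻⁹ M

Pb₃(PO₄)₂(s) ⇌ 3 Pb²⁺(aq) + 2 PO₄³⁻(aq)
With molar solubility s: [Pb²⁺] = 3s, [PO₄³⁻] = 2s.
Ksp = [Pb²⁺]^3[PO₄³⁻]^2 = (3s)^3 · (2s)^2 = 108s^5 = 1.72×10⁻⁴⁴
s = 6.93×10⁻¹⁰ mol L⁻¹
[PO₄³⁻] = 2s = 1.39×10⁻⁹ mol L⁻¹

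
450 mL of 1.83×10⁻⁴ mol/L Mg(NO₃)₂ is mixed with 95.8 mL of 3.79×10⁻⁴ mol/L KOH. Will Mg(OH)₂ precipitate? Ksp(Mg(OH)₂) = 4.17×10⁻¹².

No

The combined volume is 545.8 mL.
[Mg²⁺] = (1.83×10⁻⁴)(450)/545.8 = 1.51×10⁻⁴ mol/L
[OH⁻] = (3.79×10⁻⁴)(95.8)/545.8 = 6.65×10⁻⁵ mol/L
Q = [Mg²⁺][OH⁻]^2 = 6.68×10⁻¹³
Since Q (6.68×10⁻¹³) is less than Ksp (4.17×10⁻¹²), no Mg(OH)₂ precipitates.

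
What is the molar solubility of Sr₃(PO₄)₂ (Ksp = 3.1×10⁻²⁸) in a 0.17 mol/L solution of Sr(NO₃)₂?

Sr₃(PO₄)₂(s) ⇌ 3 Sr²⁺(aq) + 2 PO₄³⁻(aq)
Sr²⁺ is already present at 0.17 mol/L. If s mol/L of Sr₃(PO₄)₂ dissolves, [PO₄³⁻] = 2s while [Sr²⁺] ≈ 0.17 mol/L.
Ksp = [Sr²⁺]^3[PO₄³⁻]^2 = (0.17)^3(2s)^2
(2s)^2 = 3.1×10⁻²⁸ / (0.17)^3 = 6.3×10⁻²⁶
s = 1.3×10⁻¹³ mol/L

1.3×10⁻¹³ M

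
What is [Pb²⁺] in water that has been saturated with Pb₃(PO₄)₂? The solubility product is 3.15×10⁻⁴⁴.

2.34×10⁻⁹ M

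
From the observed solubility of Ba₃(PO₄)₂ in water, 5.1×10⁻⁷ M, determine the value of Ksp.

Ksp = 3.7×10⁻³⁰

Ba₃(PO₄)₂(s) ⇌ 3 Ba²⁺(aq) + 2 PO₄³⁻(aq)
For each mole of Ba₃(PO₄)₂ that dissolves per liter, [Ba²⁺] = 3s and [PO₄³⁻] = 2s; let s denote this solubility.
Ksp = [Ba²⁺]^3[PO₄³⁻]^2 = (3s)^3 · (2s)^2 = 108s^5
Ksp = 108 × (5.1×10⁻⁷)^5 = 3.7×10⁻³⁰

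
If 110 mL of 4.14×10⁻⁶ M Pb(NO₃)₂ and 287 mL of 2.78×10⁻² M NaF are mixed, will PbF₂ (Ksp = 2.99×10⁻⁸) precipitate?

No

The combined volume is 397 mL.
[Pb²⁺] = (4.14×10⁻⁶)(110)/397 = 1.15×10⁻⁶ M
[F⁻] = (2.78×10⁻²)(287)/397 = 2.01×10⁻² M
Q = [Pb²⁺][F⁻]^2 = 4.63×10⁻¹⁰
Since Q (4.63×10⁻¹⁰) is less than Ksp (2.99×10⁻⁸), no PbF₂ precipitates.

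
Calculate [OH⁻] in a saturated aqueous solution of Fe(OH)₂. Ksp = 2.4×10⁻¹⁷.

3.6×10⁻⁶ M

Fe(OH)₂(s) ⇌ Fe²⁺(aq) + 2 OH⁻(aq)
If s mol/L of Fe(OH)₂ dissolves, [Fe²⁺] = s and [OH⁻] = 2s.
Ksp = [Fe²⁺][OH⁻]^2 = s · (2s)^2 = 4s^3 = 2.4×10⁻¹⁷
s = 1.8×10⁻⁶ M
[OH⁻] = 2s = 3.6×10⁻⁶ M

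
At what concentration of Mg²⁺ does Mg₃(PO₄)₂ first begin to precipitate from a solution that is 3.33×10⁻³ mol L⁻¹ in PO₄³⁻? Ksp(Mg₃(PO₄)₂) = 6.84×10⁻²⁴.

8.51×10⁻⁷ M

The threshold for precipitation is Q = Ksp.
Mg₃(PO₄)₂(s) ⇌ 3 Mg²⁺(aq) + 2 PO₄³⁻(aq)
Ksp = [Mg²⁺]^3[PO₄³⁻]^2 = [Mg²⁺]^3(3.33×10⁻³)^2
[Mg²⁺]^3 = 6.84×10⁻²⁴ / (3.33×10⁻³)^2 = 6.17×10⁻¹⁹
[Mg²⁺] = 8.51×10⁻⁷ mol L⁻¹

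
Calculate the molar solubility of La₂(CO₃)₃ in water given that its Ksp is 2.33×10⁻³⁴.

7.36×10⁻⁸ M

La₂(CO₃)₃(s) ⇌ 2 La³⁺(aq) + 3 CO₃²⁻(aq)
If s mol/L of La₂(CO₃)₃ dissolves, [La³⁺] = 2s and [CO₃²⁻] = 3s.
Ksp = [La³⁺]^2[CO₃²⁻]^3 = (2s)^2 · (3s)^3 = 108s^5
108s^5 = 2.33×10⁻³⁴  ⇒  s^5 = 2.16×10⁻³⁶
s = 7.36×10⁻⁸ mol L⁻¹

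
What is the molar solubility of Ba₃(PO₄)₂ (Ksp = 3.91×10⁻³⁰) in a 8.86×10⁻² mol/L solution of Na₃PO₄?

Ba₃(PO₄)₂(s) ⇌ 3 Ba²⁺(aq) + 2 PO₄³⁻(aq)
Let s be the solubility of Ba₃(PO₄)₂ here. The common ion gives [PO₄³⁻] ≈ 8.86×10⁻² mol/L, and [Ba²⁺] = 3s.
Ksp = [Ba²⁺]^3[PO₄³⁻]^2 = (3s)^3(8.86×10⁻²)^2
(3s)^3 = 3.91×10⁻³⁰ / (8.86×10⁻²)^2 = 4.98×10⁻²⁸
s = 2.64×10⁻¹⁰ mol/L

2.64×10⁻¹⁰ M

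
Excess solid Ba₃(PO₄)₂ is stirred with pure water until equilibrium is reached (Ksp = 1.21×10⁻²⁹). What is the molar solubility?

6.45×10⁻⁷ M

Ba₃(PO₄)₂(s) ⇌ 3 Ba²⁺(aq) + 2 PO₄³⁻(aq)
With molar solubility s: [Ba²⁺] = 3s, [PO₄³⁻] = 2s.
Ksp = [Ba²⁺]^3[PO₄³⁻]^2 = (3s)^3 · (2s)^2 = 108s^5
108s^5 = 1.21×10⁻²⁹  ⇒  s^5 = 1.12×10⁻³¹
Taking the 5th root, s = 6.45×10⁻⁷ mol/L.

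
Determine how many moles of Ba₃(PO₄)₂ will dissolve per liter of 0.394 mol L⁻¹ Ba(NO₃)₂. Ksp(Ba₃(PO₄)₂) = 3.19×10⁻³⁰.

3.61×10⁻¹⁵ M

Ba₃(PO₄)₂(s) ⇌ 3 Ba²⁺(aq) + 2 PO₄³⁻(aq)
With Ba²⁺ already at 0.394 mol L⁻¹ and s small, take [Ba²⁺] ≈ 0.394 mol L⁻¹ and [PO₄³⁻] = 2s.
Ksp = [Ba²⁺]^3[PO₄³⁻]^2 = (0.394)^3(2s)^2
(2s)^2 = 3.19×10⁻³⁰ / (0.394)^3 = 5.22×10⁻²⁹
s = 3.61×10⁻¹⁵ mol L⁻¹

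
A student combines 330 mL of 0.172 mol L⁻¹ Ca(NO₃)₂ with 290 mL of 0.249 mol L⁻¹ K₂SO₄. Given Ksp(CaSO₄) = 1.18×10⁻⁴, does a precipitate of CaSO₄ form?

Yes

Total volume after mixing = 330 + 290 = 620 mL.
[Ca²⁺] = (0.172)(330)/620 = 9.15×10⁻² mol L⁻¹
[SO₄²⁻] = (0.249)(290)/620 = 0.116 mol L⁻¹
Q = [Ca²⁺][SO₄²⁻] = 1.07×10⁻²
Because Q > Ksp (1.07×10⁻² vs 1.18×10⁻⁴), a precipitate of CaSO₄ forms.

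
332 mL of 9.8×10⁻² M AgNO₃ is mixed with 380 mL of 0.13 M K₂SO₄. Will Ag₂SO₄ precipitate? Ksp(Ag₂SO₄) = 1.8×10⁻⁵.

The combined volume is 712 mL.
[Ag⁺] = (9.8×10⁻²)(332)/712 = 4.6×10⁻² M
[SO₄²⁻] = (0.13)(380)/712 = 6.9×10⁻² M
Q = [Ag⁺]^2[SO₄²⁻] = 1.4×10⁻⁴
Since Q (1.4×10⁻⁴) exceeds Ksp (1.8×10⁻⁵), Ag₂SO₄ will precipitate.

Yes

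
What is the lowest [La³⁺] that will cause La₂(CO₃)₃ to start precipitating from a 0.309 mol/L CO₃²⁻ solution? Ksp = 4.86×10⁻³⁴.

Precipitation begins when Q = Ksp.
La₂(CO₃)₃(s) ⇌ 2 La³⁺(aq) + 3 CO₃²⁻(aq)
Ksp = [La³⁺]^2[CO₃²⁻]^3 = [La³⁺]^2(0.309)^3
[La³⁺]^2 = 4.86×10⁻³⁴ / (0.309)^3 = 1.65×10⁻³²
[La³⁺] = 1.28×10⁻¹⁶ mol/L

1.28×10⁻¹⁶ M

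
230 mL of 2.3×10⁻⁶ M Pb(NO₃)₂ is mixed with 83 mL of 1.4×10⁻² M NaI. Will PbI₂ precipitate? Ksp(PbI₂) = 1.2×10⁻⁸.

After mixing, V = 230 mL + 83 mL = 313 mL.
[Pb²⁺] = (2.3×10⁻⁶)(230)/313 = 1.7×10⁻⁶ M
[I⁻] = (1.4×10⁻²)(83)/313 = 3.7×10⁻³ M
Q = [Pb²⁺][I⁻]^2 = 2.3×10⁻¹¹
Since Q (2.3×10⁻¹¹) is less than Ksp (1.2×10⁻⁸), no PbI₂ precipitates.

No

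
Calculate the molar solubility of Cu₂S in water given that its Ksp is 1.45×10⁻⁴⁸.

Cu₂S(s) ⇌ 2 Cu⁺(aq) + S²⁻(aq)
With molar solubility s: [Cu⁺] = 2s, [S²⁻] = s.
Ksp = [Cu⁺]^2[S²⁻] = (2s)^2 · s = 4s^3
4s^3 = 1.45×10⁻⁴⁸  ⇒  s^3 = 3.63×10⁻⁴⁹
s = 7.13×10⁻¹⁷ mol/L

7.13×10⁻¹⁷ M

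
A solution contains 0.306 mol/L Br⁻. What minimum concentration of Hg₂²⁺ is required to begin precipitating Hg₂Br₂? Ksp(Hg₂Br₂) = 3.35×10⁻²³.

Precipitation begins when Q = Ksp.
Hg₂Br₂(s) ⇌ Hg₂²⁺(aq) + 2 Br⁻(aq)
Ksp = [Hg₂²⁺][Br⁻]^2 = [Hg₂²⁺](0.306)^2
[Hg₂²⁺] = 3.35×10⁻²³ / (0.306)^2 = 3.58×10⁻²²
[Hg₂²⁺] = 3.58×10⁻²² mol/L

3.58×10⁻²² M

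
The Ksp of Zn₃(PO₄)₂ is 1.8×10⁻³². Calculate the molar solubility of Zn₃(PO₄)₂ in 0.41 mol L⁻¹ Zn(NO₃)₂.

2.6×10⁻¹⁶ M

Zn₃(PO₄)₂(s) ⇌ 3 Zn²⁺(aq) + 2 PO₄³⁻(aq)
The solution already contains Zn²⁺ at 0.41 mol L⁻¹. Let s be the molar solubility of Zn₃(PO₄)₂.
[Zn²⁺] ≈ 0.41 mol L⁻¹ (common ion dominates); [PO₄³⁻] = 2s.
Ksp = [Zn²⁺]^3[PO₄³⁻]^2 = (0.41)^3(2s)^2
(2s)^2 = 1.8×10⁻³² / (0.41)^3 = 2.6×10⁻³¹
s = 2.6×10⁻¹⁶ mol L⁻¹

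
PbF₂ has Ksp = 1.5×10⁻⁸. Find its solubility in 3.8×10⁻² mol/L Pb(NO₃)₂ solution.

3.1×10⁻⁴ M

PbF₂(s) ⇌ Pb²⁺(aq) + 2 F⁻(aq)
Let s be the solubility of PbF₂ here. The common ion gives [Pb²⁺] ≈ 3.8×10⁻² mol/L, and [F⁻] = 2s.
Ksp = [Pb²⁺][F⁻]^2 = (3.8×10⁻²)(2s)^2
(2s)^2 = 1.5×10⁻⁸ / (3.8×10⁻²) = 3.9×10⁻⁷
s = 3.1×10⁻⁴ mol/L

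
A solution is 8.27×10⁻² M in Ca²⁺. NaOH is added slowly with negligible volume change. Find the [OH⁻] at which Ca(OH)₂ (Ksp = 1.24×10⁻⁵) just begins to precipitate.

1.22×10⁻² M

The threshold for precipitation is Q = Ksp.
Ca(OH)₂(s) ⇌ Ca²⁺(aq) + 2 OH⁻(aq)
Ksp = [Ca²⁺][OH⁻]^2 = [OH⁻]^2(8.27×10⁻²)
[OH⁻]^2 = 1.24×10⁻⁵ / (8.27×10⁻²) = 1.50×10⁻⁴
[OH⁻] = 1.22×10⁻² M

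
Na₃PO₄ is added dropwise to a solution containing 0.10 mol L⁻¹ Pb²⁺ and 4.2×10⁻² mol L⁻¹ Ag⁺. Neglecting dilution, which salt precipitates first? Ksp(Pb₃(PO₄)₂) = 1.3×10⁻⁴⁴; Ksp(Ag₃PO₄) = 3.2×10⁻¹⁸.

Each salt precipitates once Q = Ksp for that salt.
For Pb₃(PO₄)₂: [PO₄³⁻] = (Ksp/[Pb²⁺]^3)^(1/2) = 3.6×10⁻²¹ mol L⁻¹
For Ag₃PO₄: [PO₄³⁻] = (Ksp/[Ag⁺]^3) = 4.3×10⁻¹⁴ mol L⁻¹
The smaller threshold [PO₄³⁻] is reached first, so Pb₃(PO₄)₂ precipitates first.

Pb₃(PO₄)₂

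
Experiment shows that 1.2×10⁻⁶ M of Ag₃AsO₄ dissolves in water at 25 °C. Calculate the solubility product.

Ag₃AsO₄(s) ⇌ 3 Ag⁺(aq) + AsO₄³⁻(aq)
With molar solubility s: [Ag⁺] = 3s, [AsO₄³⁻] = s.
Ksp = [Ag⁺]^3[AsO₄³⁻] = (3s)^3 · s = 27s^4
Ksp = 27 × (1.2×10⁻⁶)^4 = 5.6×10⁻²³

Ksp = 5.6×10⁻²³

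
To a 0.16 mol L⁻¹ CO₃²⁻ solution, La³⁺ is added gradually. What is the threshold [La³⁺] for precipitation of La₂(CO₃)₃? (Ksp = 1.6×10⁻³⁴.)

2.0×10⁻¹⁶ M

Precipitation of each salt begins when its ion product equals Ksp.
La₂(CO₃)₃(s) ⇌ 2 La³⁺(aq) + 3 CO₃²⁻(aq)
Ksp = [La³⁺]^2[CO₃²⁻]^3 = [La³⁺]^2(0.16)^3
[La³⁺]^2 = 1.6×10⁻³⁴ / (0.16)^3 = 3.9×10⁻³²
[La³⁺] = 2.0×10⁻¹⁶ mol L⁻¹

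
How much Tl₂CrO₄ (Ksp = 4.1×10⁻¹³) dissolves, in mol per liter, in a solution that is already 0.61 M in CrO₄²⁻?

Tl₂CrO₄(s) ⇌ 2 Tl⁺(aq) + CrO₄²⁻(aq)
CrO₄²⁻ is already present at 0.61 M. If s mol/L of Tl₂CrO₄ dissolves, [Tl⁺] = 2s while [CrO₄²⁻] ≈ 0.61 M.
Ksp = [Tl⁺]^2[CrO₄²⁻] = (2s)^2(0.61)
(2s)^2 = 4.1×10⁻¹³ / (0.61) = 6.7×10⁻¹³
s = 4.1×10⁻⁷ M

4.1×10⁻⁷ M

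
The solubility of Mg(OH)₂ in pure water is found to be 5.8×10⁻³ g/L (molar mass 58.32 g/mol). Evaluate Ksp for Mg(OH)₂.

Ksp = 3.9×10⁻¹²

Convert to molarity: s = 5.8×10⁻³ / 58.32 = 9.945×10⁻⁵ mol/L
Mg(OH)₂(s) ⇌ Mg²⁺(aq) + 2 OH⁻(aq)
For each mole of Mg(OH)₂ that dissolves per liter, [Mg²⁺] = s and [OH⁻] = 2s; let s denote this solubility.
Ksp = [Mg²⁺][OH⁻]^2 = s · (2s)^2 = 4s^3
Ksp = 4 × (9.945×10⁻⁵)^3 = 3.9×10⁻¹²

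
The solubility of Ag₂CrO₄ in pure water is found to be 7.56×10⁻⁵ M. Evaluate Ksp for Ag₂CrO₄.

Ag₂CrO₄(s) ⇌ 2 Ag⁺(aq) + CrO₄²⁻(aq)
Let s be the molar solubility. Then [Ag⁺] = 2s and [CrO₄²⁻] = s.
Ksp = [Ag⁺]^2[CrO₄²⁻] = (2s)^2 · s = 4s^3
Ksp = 4 × (7.56×10⁻⁵)^3 = 1.73×10⁻¹²

Ksp = 1.73×10⁻¹²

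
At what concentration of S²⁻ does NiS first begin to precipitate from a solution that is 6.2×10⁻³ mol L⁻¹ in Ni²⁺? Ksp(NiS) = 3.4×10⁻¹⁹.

The threshold for precipitation is Q = Ksp.
NiS(s) ⇌ Ni²⁺(aq) + S²⁻(aq)
Ksp = [Ni²⁺][S²⁻] = [S²⁻](6.2×10⁻³)
[S²⁻] = 3.4×10⁻¹⁹ / (6.2×10⁻³) = 5.5×10⁻¹⁷
[S²⁻] = 5.5×10⁻¹⁷ mol L⁻¹

5.5×10⁻¹⁷ M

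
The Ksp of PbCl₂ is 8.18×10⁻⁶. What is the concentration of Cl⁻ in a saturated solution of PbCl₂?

2.54×10⁻² M

PbCl₂(s) ⇌ Pb²⁺(aq) + 2 Cl⁻(aq)
Let s be the molar solubility. Then [Pb²⁺] = s and [Cl⁻] = 2s.
Ksp = [Pb²⁺][Cl⁻]^2 = s · (2s)^2 = 4s^3 = 8.18×10⁻⁶
s = 1.27×10⁻² M
[Cl⁻] = 2s = 2.54×10⁻² M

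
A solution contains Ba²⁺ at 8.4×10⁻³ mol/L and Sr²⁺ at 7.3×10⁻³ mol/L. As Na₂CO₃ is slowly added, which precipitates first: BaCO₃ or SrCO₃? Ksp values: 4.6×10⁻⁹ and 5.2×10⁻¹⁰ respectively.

The threshold for precipitation is Q = Ksp.
For BaCO₃: [CO₃²⁻] = (Ksp/[Ba²⁺]) = 5.5×10⁻⁷ mol/L
For SrCO₃: [CO₃²⁻] = (Ksp/[Sr²⁺]) = 7.1×10⁻⁸ mol/L
SrCO₃ requires the lower [CO₃²⁻], so it precipitates first.

SrCO₃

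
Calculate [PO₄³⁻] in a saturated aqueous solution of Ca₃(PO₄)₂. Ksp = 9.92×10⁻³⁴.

1.97×10⁻⁷ M

Ca₃(PO₄)₂(s) ⇌ 3 Ca²⁺(aq) + 2 PO₄³⁻(aq)
If s mol/L of Ca₃(PO₄)₂ dissolves, [Ca²⁺] = 3s and [PO₄³⁻] = 2s.
Ksp = [Ca²⁺]^3[PO₄³⁻]^2 = (3s)^3 · (2s)^2 = 108s^5 = 9.92×10⁻³⁴
s = 9.83×10⁻⁸ M
[PO₄³⁻] = 2s = 1.97×10⁻⁷ M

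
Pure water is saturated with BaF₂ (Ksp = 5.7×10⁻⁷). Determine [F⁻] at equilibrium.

1.0×10⁻² M

BaF₂(s) ⇌ Ba²⁺(aq) + 2 F⁻(aq)
Let s be the molar solubility. Then [Ba²⁺] = s and [F⁻] = 2s.
Ksp = [Ba²⁺][F⁻]^2 = s · (2s)^2 = 4s^3 = 5.7×10⁻⁷
s = 5.2×10⁻³ mol/L
[F⁻] = 2s = 1.0×10⁻² mol/L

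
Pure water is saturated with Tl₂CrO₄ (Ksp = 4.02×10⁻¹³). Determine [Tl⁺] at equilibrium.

9.30×10⁻⁵ M

Tl₂CrO₄(s) ⇌ 2 Tl⁺(aq) + CrO₄²⁻(aq)
For each mole of Tl₂CrO₄ that dissolves per liter, [Tl⁺] = 2s and [CrO₄²⁻] = s; let s denote this solubility.
Ksp = [Tl⁺]^2[CrO₄²⁻] = (2s)^2 · s = 4s^3 = 4.02×10⁻¹³
s = 4.65×10⁻⁵ mol/L
[Tl⁺] = 2s = 9.30×10⁻⁵ mol/L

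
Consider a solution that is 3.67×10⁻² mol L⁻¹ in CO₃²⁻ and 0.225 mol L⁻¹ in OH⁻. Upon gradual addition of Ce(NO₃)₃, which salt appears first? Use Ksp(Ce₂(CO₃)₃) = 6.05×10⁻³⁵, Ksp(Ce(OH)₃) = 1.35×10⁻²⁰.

Precipitation begins when Q = Ksp.
For Ce₂(CO₃)₃: [Ce³⁺] = (Ksp/[CO₃²⁻]^3)^(1/2) = 1.11×10⁻¹⁵ mol L⁻¹
For Ce(OH)₃: [Ce³⁺] = (Ksp/[OH⁻]^3) = 1.19×10⁻¹⁸ mol L⁻¹
Since Ce(OH)₃ needs less Ce³⁺ to reach saturation, it precipitates first.

Ce(OH)₃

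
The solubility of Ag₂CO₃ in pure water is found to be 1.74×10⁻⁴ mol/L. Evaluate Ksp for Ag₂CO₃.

Ksp = 2.11×10⁻¹¹

Ag₂CO₃(s) ⇌ 2 Ag⁺(aq) + CO₃²⁻(aq)
For each mole of Ag₂CO₃ that dissolves per liter, [Ag⁺] = 2s and [CO₃²⁻] = s; let s denote this solubility.
Ksp = [Ag⁺]^2[CO₃²⁻] = (2s)^2 · s = 4s^3
Ksp = 4 × (1.74×10⁻⁴)^3 = 2.11×10⁻¹¹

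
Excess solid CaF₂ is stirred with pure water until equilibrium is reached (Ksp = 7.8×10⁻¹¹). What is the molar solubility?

CaF₂(s) ⇌ Ca²⁺(aq) + 2 F⁻(aq)
Call the molar solubility s, so that [Ca²⁺] = s and [F⁻] = 2s.
Ksp = [Ca²⁺][F⁻]^2 = s · (2s)^2 = 4s^3
4s^3 = 7.8×10⁻¹¹  ⇒  s^3 = 2.0×10⁻¹¹
s = 2.7×10⁻⁴ mol/L

2.7×10⁻⁴ M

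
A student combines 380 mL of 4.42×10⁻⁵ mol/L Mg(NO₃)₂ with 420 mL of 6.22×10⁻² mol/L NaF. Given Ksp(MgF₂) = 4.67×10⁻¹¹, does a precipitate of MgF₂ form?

Yes

The combined volume is 800 mL.
[Mg²⁺] = (4.42×10⁻⁵)(380)/800 = 2.10×10⁻⁵ mol/L
[F⁻] = (6.22×10⁻²)(420)/800 = 3.27×10⁻² mol/L
Q = [Mg²⁺][F⁻]^2 = 2.24×10⁻⁸
Since Q (2.24×10⁻⁸) exceeds Ksp (4.67×10⁻¹¹), MgF₂ will precipitate.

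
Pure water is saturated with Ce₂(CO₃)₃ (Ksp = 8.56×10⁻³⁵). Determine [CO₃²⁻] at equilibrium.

Ce₂(CO₃)₃(s) ⇌ 2 Ce³⁺(aq) + 3 CO₃²⁻(aq)
With molar solubility s: [Ce³⁺] = 2s, [CO₃²⁻] = 3s.
Ksp = [Ce³⁺]^2[CO₃²⁻]^3 = (2s)^2 · (3s)^3 = 108s^5 = 8.56×10⁻³⁵
s = 6.02×10⁻⁸ mol L⁻¹
[CO₃²⁻] = 3s = 1.81×10⁻⁷ mol L⁻¹

1.81×10⁻⁷ M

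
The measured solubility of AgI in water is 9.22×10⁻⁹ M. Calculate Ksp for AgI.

Ksp = 8.50×10⁻¹⁷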